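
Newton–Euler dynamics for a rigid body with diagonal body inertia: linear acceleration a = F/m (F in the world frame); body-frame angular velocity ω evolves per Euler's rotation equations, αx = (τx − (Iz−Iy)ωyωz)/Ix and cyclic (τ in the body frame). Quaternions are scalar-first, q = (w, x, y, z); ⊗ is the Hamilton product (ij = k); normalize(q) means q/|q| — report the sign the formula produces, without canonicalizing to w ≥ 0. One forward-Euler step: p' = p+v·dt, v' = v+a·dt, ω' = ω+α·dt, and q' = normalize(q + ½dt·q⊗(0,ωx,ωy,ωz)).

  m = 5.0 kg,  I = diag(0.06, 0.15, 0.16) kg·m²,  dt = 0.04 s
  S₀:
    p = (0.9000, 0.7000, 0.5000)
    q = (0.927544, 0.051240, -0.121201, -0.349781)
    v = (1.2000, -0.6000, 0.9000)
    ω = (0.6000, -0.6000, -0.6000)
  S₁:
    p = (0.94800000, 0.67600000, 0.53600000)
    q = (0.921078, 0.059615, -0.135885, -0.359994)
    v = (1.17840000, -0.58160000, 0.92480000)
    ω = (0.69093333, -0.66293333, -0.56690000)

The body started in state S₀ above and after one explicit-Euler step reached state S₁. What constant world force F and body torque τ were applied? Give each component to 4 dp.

Δv = v₁−v₀ = (-0.02160000, 0.01840000, 0.02480000)
m·(v₁−v₀)/dt = (-2.7000, 2.3000, 3.1000)
ω₁ − ω₀ = (0.09093333, -0.06293333, 0.03310000)
applied torque τ = (0.1400, -0.2000, 0.1000)

F = (-2.7000, 2.3000, 3.1000)
τ = (0.1400, -0.2000, 0.1000)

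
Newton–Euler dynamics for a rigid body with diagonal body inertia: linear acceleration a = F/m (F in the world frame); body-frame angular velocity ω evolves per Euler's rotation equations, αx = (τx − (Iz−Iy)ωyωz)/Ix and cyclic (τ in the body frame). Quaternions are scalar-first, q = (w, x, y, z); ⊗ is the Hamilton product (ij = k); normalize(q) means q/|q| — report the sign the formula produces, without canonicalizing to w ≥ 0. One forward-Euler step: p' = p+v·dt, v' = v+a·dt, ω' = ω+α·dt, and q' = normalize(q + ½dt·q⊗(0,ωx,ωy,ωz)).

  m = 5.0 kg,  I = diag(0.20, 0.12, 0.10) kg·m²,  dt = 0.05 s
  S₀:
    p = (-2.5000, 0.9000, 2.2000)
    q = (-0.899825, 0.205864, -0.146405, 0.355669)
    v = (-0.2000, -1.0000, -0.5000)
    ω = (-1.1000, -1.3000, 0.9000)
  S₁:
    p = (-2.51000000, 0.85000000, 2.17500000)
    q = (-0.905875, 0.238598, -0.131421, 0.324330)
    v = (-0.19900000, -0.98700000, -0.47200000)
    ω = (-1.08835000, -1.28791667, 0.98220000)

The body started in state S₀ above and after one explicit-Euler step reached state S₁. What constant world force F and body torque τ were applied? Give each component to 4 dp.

F = (0.1000, 1.3000, 2.8000)
τ = (0.0700, -0.0700, 0.0500)

rate change Δω = (0.01165000, 0.01208333, 0.08220000)
ω₀×(Iω₀) = (0.0234, -0.0990, -0.1144)
applied torque τ = (0.0700, -0.0700, 0.0500)
v₁ − v₀ = (0.00100000, 0.01300000, 0.02800000)
F = m·Δv/dt = (0.1000, 1.3000, 2.8000)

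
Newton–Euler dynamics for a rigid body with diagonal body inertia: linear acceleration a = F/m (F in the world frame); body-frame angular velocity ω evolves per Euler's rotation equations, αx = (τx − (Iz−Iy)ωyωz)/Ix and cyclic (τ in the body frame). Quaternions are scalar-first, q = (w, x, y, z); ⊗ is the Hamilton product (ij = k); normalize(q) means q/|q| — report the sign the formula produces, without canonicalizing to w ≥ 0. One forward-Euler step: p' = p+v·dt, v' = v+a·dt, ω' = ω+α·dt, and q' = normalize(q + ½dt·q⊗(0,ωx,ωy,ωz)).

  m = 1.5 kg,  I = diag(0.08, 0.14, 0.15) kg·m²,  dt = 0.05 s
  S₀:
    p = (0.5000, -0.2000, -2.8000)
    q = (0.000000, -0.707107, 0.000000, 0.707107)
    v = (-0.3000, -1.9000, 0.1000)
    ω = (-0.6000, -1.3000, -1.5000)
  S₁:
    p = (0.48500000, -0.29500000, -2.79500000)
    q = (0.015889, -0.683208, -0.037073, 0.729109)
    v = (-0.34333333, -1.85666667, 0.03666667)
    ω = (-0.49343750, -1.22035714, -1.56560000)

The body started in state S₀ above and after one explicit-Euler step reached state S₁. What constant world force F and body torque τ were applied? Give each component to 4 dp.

rate change Δω = (0.10656250, 0.07964286, -0.06560000)
applied torque τ = (0.1900, 0.1600, -0.1500)
velocity change Δv = (-0.04333333, 0.04333333, -0.06333333)
F = m·Δv/dt = (-1.3000, 1.3000, -1.9000)

F = (-1.3000, 1.3000, -1.9000)
τ = (0.1900, 0.1600, -0.1500)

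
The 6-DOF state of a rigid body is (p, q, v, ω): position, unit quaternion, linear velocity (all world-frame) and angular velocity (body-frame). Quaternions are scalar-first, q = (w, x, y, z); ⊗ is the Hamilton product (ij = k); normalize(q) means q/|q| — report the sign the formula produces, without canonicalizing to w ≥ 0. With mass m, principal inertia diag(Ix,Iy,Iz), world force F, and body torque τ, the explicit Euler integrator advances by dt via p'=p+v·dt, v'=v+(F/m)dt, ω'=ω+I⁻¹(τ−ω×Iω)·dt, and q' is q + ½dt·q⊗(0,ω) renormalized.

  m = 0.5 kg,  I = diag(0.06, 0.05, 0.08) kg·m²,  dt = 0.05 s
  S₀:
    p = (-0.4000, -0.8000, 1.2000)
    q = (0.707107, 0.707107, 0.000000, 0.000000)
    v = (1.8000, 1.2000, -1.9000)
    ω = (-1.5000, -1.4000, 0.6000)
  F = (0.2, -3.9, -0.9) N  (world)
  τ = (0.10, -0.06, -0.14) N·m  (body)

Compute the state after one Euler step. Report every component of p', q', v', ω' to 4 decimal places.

(τ − ω×Iω)/I = (2.0867, -1.5600, -1.4875)
ω' = ω + α·dt = (-1.3957, -1.4780, 0.5256)
q⊗(0,ω) = (1.0606605, -1.0606605, -1.4142140, -0.5656856)
q' = normalize(q + ½dt·q⊗(0,ω)) = (0.7326, 0.6796, -0.0353, -0.0141)
linear accel F/m = (0.4000, -7.8000, -1.8000)
p + v·dt = (-0.3100, -0.7400, 1.1050)
v' = v + a·dt = (1.8200, 0.8100, -1.9900)

p' = (-0.3100, -0.7400, 1.1050)
q' = (0.7326, 0.6796, -0.0353, -0.0141)
v' = (1.8200, 0.8100, -1.9900)
ω' = (-1.3957, -1.4780, 0.5256)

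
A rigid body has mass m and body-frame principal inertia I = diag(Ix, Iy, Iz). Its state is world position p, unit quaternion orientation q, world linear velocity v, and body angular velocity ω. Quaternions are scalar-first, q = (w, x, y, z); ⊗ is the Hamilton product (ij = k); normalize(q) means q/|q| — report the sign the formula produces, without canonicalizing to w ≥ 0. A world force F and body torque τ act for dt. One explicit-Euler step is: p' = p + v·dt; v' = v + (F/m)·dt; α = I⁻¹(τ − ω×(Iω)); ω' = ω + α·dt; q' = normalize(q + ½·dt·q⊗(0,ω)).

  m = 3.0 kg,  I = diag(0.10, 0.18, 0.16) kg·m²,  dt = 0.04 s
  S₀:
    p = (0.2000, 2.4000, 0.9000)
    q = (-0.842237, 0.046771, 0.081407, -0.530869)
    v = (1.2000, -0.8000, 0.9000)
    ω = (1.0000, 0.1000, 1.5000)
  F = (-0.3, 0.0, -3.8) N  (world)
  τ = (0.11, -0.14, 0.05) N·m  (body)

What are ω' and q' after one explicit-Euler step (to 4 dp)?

gyro term ω×Iω = (-0.0030, -0.0900, 0.0080)
angular accel α = (1.1300, -0.2778, 0.2625)
new body rate ω' = (1.0452, 0.0889, 1.5105)
q⊗(0,ω) = (0.7413918, -0.6670396, -0.6852492, -1.3400854)
q' = normalize(q + ½dt·q⊗(0,ω)) = (-0.8269, 0.0334, 0.0677, -0.5573)

ω' = (1.0452, 0.0889, 1.5105)
q' = (-0.8269, 0.0334, 0.0677, -0.5573)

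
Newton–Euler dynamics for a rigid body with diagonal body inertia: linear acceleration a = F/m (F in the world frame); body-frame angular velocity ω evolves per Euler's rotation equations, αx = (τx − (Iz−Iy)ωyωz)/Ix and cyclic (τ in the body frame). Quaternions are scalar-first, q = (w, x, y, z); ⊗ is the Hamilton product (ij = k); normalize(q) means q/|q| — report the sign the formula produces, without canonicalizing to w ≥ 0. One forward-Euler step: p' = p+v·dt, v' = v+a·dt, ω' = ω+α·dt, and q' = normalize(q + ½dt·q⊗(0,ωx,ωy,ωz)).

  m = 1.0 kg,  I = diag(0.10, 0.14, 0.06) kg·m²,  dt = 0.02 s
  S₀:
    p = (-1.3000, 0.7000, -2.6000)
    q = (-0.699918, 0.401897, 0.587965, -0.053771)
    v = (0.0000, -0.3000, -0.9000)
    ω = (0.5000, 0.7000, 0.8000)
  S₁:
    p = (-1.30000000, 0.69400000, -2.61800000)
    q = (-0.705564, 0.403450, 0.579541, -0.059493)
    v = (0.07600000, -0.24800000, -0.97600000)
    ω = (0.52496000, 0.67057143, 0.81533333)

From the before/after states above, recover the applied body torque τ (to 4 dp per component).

τ = (0.0800, -0.1900, 0.0600)

Δω = ω₁−ω₀ = (0.02496000, -0.02942857, 0.01533333)
applied torque τ = (0.0800, -0.1900, 0.0600)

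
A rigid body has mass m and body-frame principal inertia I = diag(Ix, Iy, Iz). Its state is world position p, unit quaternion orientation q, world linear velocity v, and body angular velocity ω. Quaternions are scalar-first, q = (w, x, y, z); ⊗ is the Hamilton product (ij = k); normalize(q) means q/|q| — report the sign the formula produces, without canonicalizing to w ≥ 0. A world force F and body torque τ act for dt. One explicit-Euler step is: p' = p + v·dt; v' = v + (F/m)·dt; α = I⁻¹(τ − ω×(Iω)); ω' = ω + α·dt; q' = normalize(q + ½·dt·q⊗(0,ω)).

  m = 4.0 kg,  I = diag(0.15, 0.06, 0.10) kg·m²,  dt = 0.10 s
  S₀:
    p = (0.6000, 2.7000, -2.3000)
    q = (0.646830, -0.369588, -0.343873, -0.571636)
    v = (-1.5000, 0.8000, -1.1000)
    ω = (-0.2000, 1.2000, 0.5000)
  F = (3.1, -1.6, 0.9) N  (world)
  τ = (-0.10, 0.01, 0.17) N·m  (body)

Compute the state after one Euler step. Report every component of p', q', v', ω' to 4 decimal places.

a = F/m = (0.7750, -0.4000, 0.2250)
p + v·dt = (0.4500, 2.7800, -2.4100)
v' = v + a·dt = (-1.4225, 0.7600, -1.0775)
gyro term ω×Iω = (0.0240, -0.0050, 0.0216)
angular accel α = (-0.8267, 0.2500, 1.4840)
new body rate ω' = (-0.2827, 1.2250, 0.6484)
Hamilton product q⊗(0,ω) = (0.6245480, 0.3846607, 1.0753172, -0.1888652)
q' = normalize(q + ½dt·q⊗(0,ω)) = (0.6766, -0.3496, -0.2895, -0.5798)

p' = (0.4500, 2.7800, -2.4100)
q' = (0.6766, -0.3496, -0.2895, -0.5798)
v' = (-1.4225, 0.7600, -1.0775)
ω' = (-0.2827, 1.2250, 0.6484)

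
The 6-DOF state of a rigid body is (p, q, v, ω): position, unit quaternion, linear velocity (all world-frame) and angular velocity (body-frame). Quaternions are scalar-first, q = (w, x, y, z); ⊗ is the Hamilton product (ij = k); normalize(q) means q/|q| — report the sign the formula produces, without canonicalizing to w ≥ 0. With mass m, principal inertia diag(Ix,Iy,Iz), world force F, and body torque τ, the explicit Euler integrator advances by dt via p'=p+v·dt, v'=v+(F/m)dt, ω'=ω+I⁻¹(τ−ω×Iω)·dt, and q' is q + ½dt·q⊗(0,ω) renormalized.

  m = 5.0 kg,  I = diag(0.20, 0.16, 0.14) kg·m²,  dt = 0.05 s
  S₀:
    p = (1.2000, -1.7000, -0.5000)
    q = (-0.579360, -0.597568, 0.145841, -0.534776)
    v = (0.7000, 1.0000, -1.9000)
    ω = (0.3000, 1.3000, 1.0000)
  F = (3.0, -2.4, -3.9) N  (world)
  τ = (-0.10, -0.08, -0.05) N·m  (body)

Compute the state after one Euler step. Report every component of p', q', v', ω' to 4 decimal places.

p' = (1.2350, -1.6500, -0.5950)
q' = (-0.5658, -0.5804, 0.1378, -0.5693)
v' = (0.7300, 0.9760, -1.9390)
ω' = (0.2815, 1.2694, 0.9877)

a = (0.6000, -0.4800, -0.7800)
p' = p + v·dt = (1.2350, -1.6500, -0.5950)
v + (F/m)dt = (0.7300, 0.9760, -1.9390)
gyro term ω×Iω = (-0.0260, 0.0180, -0.0156)
(τ − ω×Iω)/I = (-0.3700, -0.6125, -0.2457)
ω + α·dt = (0.2815, 1.2694, 0.9877)
2q̇ = q⊗(0,ω) = (0.5244531, 0.6672418, -0.3160328, -1.3999507)
q + ½dt·q⊗(0,ω), renormalized = (-0.5658, -0.5804, 0.1378, -0.5693)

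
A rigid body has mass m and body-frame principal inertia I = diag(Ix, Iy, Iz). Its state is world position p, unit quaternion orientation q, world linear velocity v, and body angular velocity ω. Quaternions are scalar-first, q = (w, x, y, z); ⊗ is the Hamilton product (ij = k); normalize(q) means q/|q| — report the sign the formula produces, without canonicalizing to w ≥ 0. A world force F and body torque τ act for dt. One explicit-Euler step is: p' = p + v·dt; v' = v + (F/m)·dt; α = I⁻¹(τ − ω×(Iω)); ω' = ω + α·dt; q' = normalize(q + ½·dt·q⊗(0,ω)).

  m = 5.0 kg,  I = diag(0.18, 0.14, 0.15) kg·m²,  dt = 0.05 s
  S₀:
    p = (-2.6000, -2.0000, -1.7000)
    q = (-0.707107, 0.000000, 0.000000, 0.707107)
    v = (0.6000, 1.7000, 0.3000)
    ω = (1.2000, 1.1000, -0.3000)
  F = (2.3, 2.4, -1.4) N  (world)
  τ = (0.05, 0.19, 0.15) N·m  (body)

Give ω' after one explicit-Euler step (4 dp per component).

angular accel α = (0.2961, 1.4343, 1.3520)
ω' = ω + α·dt = (1.2148, 1.1717, -0.2324)

ω' = (1.2148, 1.1717, -0.2324)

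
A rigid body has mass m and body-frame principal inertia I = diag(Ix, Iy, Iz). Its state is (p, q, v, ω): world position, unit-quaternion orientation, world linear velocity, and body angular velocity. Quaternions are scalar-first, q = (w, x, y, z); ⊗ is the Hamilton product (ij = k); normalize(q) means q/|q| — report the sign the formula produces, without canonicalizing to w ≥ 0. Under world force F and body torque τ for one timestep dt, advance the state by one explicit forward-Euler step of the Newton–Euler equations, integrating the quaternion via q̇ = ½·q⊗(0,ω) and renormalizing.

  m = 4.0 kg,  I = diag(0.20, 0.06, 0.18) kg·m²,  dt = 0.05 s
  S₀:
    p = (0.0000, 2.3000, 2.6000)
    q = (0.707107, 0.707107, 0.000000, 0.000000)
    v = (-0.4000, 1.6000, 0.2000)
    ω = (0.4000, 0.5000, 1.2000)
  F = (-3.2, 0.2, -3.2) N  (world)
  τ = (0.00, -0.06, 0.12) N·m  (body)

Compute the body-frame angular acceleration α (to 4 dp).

precession coupling ω×(Iω) = (0.0720, 0.0096, -0.0280)
(τ − ω×Iω)/I = (-0.3600, -1.1600, 0.8222)

α = (-0.3600, -1.1600, 0.8222)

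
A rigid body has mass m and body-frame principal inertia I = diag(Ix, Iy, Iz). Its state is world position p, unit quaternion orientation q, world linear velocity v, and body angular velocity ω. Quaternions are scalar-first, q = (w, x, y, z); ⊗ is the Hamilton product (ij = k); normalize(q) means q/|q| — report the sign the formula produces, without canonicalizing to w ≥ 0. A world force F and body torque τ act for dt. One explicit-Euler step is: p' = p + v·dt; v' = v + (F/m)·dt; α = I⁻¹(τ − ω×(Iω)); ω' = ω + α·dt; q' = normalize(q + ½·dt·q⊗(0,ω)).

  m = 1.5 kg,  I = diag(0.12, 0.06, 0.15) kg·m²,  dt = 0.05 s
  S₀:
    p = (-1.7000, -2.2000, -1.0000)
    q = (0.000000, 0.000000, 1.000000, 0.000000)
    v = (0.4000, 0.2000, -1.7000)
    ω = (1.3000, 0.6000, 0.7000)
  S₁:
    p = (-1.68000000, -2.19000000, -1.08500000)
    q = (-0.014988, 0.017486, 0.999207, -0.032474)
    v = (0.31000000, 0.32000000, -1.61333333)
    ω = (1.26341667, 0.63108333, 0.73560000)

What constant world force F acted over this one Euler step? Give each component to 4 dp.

F = (-2.7000, 3.6000, 2.6000)

Δv = v₁−v₀ = (-0.09000000, 0.12000000, 0.08666667)
F = m·Δv/dt = (-2.7000, 3.6000, 2.6000)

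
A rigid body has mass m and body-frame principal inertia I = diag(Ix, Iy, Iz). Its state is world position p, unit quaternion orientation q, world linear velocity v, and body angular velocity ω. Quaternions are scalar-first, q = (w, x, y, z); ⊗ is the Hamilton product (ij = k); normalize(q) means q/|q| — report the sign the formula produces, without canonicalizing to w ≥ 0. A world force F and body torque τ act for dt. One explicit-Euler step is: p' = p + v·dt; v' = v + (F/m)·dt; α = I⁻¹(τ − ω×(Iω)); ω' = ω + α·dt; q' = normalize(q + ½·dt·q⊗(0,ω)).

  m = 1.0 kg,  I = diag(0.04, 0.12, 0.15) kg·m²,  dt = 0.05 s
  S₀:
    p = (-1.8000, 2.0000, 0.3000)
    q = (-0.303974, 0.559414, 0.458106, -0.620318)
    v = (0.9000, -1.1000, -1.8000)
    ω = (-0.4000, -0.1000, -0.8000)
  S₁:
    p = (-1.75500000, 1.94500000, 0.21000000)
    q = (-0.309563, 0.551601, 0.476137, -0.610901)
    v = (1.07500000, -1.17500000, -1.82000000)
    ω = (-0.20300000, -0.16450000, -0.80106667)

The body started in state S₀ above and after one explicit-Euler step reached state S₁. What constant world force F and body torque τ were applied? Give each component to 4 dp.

F = (3.5000, -1.5000, -0.4000)
τ = (0.1600, -0.1900, 0.0000)

v₁ − v₀ = (0.17500000, -0.07500000, -0.02000000)
m·(v₁−v₀)/dt = (3.5000, -1.5000, -0.4000)
Δω = ω₁−ω₀ = (0.19700000, -0.06450000, -0.00106667)
gyro term ω₀×Iω₀ = (0.0024, -0.0352, 0.0032)
I·α + gyro = (0.1600, -0.1900, 0.0000)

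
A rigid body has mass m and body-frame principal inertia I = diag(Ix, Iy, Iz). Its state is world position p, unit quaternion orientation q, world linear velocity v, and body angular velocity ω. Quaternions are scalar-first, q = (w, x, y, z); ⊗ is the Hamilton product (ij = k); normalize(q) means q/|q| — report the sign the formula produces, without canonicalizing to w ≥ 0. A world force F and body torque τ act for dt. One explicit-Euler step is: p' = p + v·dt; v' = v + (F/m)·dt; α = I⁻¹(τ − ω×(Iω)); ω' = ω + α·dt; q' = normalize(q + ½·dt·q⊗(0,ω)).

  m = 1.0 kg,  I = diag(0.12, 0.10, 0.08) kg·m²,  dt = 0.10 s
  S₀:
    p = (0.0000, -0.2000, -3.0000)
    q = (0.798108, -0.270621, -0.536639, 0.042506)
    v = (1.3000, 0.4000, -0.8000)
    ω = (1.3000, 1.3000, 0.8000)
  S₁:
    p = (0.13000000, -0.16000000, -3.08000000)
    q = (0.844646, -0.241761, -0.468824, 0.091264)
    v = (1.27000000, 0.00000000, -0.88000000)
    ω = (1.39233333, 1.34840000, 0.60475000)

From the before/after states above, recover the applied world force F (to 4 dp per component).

F = (-0.3000, -4.0000, -0.8000)

v₁ − v₀ = (-0.03000000, -0.40000000, -0.08000000)
F = m·Δv/dt = (-0.3000, -4.0000, -0.8000)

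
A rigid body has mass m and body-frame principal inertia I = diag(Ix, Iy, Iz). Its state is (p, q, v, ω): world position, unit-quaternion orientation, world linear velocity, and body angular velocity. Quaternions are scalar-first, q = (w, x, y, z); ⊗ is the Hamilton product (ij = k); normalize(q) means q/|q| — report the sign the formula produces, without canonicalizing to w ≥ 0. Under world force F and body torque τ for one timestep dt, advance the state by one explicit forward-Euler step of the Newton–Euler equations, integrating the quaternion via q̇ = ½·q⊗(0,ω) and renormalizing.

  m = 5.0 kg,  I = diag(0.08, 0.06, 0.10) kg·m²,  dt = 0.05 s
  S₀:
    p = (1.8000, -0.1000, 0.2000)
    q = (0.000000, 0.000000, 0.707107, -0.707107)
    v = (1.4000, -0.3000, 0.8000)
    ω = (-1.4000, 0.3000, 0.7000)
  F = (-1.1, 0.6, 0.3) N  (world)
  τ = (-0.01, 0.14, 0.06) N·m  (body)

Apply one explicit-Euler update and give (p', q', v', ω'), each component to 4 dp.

p' = (1.8700, -0.1150, 0.2400)
q' = (0.0071, 0.0177, 0.7313, -0.6818)
v' = (1.3890, -0.2940, 0.8030)
ω' = (-1.4115, 0.4003, 0.7258)

linear accel F/m = (-0.2200, 0.1200, 0.0600)
p + v·dt = (1.8700, -0.1150, 0.2400)
new velocity v' = (1.3890, -0.2940, 0.8030)
gyro term ω×Iω = (0.0084, 0.0196, 0.0084)
(τ − ω×Iω)/I = (-0.2300, 2.0067, 0.5160)
ω + α·dt = (-1.4115, 0.4003, 0.7258)
Hamilton product q⊗(0,ω) = (0.2828428, 0.7071070, 0.9899498, 0.9899498)
q + ½dt·q⊗(0,ω), renormalized = (0.0071, 0.0177, 0.7313, -0.6818)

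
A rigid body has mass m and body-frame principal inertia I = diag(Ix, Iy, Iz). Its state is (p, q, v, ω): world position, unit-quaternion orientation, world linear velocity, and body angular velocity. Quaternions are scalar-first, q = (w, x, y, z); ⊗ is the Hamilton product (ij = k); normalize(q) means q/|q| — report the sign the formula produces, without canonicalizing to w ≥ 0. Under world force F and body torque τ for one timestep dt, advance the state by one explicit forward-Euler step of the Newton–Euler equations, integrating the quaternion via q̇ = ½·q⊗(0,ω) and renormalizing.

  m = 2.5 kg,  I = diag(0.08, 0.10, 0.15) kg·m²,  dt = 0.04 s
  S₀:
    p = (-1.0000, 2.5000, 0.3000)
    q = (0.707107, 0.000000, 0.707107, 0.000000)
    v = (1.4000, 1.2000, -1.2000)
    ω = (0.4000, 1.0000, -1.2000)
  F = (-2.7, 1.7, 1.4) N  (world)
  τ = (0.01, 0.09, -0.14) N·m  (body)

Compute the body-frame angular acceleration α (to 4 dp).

ω×(Iω) gyroscopic = (-0.0600, 0.0336, 0.0080)
(τ − ω×Iω)/I = (0.8750, 0.5640, -0.9867)

α = (0.8750, 0.5640, -0.9867)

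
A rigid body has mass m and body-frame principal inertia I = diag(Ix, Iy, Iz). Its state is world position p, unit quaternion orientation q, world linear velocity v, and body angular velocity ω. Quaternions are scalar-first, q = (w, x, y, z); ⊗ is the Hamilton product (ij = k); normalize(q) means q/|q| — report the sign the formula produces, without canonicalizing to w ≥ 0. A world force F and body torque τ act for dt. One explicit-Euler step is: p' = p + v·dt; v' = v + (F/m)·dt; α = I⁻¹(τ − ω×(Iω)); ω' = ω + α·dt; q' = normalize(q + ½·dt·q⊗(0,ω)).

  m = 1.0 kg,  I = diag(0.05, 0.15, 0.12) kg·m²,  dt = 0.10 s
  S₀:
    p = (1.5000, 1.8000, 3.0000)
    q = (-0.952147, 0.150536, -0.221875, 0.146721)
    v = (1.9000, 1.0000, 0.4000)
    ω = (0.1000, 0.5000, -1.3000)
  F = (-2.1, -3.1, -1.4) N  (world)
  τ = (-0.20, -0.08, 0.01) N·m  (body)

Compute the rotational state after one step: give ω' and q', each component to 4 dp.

ω' = (-0.3390, 0.4406, -1.2958)
q' = (-0.9355, 0.1561, -0.2346, 0.2130)

precession coupling ω×(Iω) = (0.0195, 0.0091, 0.0050)
angular accel α = (-4.3900, -0.5940, 0.0417)
ω' = ω + α·dt = (-0.3390, 0.4406, -1.2958)
q⊗(0,ω) = (0.2866212, 0.1198623, -0.2657046, 1.3352466)
q + ½dt·q⊗(0,ω), renormalized = (-0.9355, 0.1561, -0.2346, 0.2130)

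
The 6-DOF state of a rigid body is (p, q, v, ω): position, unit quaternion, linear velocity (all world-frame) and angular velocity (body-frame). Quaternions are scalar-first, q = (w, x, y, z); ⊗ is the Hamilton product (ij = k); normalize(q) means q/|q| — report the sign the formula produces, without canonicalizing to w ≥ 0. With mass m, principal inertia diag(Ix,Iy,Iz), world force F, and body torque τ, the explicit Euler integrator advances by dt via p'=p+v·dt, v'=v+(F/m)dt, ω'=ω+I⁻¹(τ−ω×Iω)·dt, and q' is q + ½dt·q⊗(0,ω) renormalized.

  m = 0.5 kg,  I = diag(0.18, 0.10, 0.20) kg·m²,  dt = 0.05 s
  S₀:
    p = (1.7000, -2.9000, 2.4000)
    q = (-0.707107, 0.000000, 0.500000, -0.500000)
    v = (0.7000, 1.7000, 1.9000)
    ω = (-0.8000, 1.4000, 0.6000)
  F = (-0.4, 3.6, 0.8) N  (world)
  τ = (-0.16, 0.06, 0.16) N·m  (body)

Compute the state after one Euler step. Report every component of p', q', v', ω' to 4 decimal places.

p' = (1.7350, -2.8150, 2.4950)
q' = (-0.7164, 0.0391, 0.4848, -0.5001)
v' = (0.6600, 2.0600, 1.9800)
ω' = (-0.8678, 1.4252, 0.6176)

ω×(Iω) gyroscopic = (0.0840, 0.0096, 0.0896)
angular accel α = (-1.3556, 0.5040, 0.3520)
ω' = ω + α·dt = (-0.8678, 1.4252, 0.6176)
Hamilton product q⊗(0,ω) = (-0.4000000, 1.5656856, -0.5899498, -0.0242642)
q + ½dt·q⊗(0,ω), renormalized = (-0.7164, 0.0391, 0.4848, -0.5001)
linear accel F/m = (-0.8000, 7.2000, 1.6000)
p' = p + v·dt = (1.7350, -2.8150, 2.4950)
new velocity v' = (0.6600, 2.0600, 1.9800)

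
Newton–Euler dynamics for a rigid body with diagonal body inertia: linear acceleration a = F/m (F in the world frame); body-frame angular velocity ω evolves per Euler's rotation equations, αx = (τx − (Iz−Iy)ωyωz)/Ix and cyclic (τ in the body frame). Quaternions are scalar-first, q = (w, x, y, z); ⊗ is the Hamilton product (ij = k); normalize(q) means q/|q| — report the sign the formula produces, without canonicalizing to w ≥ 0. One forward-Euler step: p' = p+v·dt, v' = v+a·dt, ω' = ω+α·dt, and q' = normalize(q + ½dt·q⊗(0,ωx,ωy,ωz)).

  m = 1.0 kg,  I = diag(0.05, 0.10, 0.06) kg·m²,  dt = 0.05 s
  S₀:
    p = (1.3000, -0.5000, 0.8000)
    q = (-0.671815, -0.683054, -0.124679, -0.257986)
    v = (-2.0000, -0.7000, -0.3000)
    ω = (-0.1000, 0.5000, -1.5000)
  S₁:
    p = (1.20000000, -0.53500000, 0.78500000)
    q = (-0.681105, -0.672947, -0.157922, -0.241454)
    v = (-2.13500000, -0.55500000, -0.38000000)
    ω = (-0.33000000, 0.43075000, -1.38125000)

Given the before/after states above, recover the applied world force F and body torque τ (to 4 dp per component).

Δω = ω₁−ω₀ = (-0.23000000, -0.06925000, 0.11875000)
applied torque τ = (-0.2000, -0.1400, 0.1400)
velocity change Δv = (-0.13500000, 0.14500000, -0.08000000)
applied force F = (-2.7000, 2.9000, -1.6000)

F = (-2.7000, 2.9000, -1.6000)
τ = (-0.2000, -0.1400, 0.1400)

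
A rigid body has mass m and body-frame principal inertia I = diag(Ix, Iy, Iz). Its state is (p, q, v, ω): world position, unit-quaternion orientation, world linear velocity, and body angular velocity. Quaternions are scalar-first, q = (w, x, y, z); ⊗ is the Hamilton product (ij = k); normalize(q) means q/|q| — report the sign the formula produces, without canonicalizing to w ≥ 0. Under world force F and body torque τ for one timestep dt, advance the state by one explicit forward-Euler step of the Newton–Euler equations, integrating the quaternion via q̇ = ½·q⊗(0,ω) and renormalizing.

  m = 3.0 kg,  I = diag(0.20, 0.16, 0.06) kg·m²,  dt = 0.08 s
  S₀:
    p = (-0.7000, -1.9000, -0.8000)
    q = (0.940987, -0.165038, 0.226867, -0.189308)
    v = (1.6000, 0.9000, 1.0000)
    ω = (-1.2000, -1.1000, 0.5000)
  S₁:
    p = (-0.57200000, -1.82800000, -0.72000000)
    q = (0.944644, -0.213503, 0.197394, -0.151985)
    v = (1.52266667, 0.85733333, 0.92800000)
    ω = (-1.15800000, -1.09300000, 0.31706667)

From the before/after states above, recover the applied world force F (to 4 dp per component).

F = (-2.9000, -1.6000, -2.7000)

velocity change Δv = (-0.07733333, -0.04266667, -0.07200000)
m·(v₁−v₀)/dt = (-2.9000, -1.6000, -2.7000)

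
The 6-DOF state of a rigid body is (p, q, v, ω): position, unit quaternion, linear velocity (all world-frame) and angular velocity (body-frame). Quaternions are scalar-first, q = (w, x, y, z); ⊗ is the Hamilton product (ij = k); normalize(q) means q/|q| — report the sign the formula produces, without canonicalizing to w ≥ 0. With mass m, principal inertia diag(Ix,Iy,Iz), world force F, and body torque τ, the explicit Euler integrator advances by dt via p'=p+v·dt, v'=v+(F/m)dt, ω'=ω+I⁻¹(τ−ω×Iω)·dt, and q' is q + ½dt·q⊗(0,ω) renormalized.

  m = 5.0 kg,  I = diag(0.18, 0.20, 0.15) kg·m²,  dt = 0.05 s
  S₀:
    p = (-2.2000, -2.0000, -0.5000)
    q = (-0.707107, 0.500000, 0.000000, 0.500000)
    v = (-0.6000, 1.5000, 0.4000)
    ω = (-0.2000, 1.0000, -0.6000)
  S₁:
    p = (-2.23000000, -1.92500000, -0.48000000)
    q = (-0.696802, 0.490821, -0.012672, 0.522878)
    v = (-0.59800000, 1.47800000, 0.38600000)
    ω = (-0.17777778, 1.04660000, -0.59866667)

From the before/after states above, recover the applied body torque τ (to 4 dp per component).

τ = (0.1100, 0.1900, 0.0000)

rate change Δω = (0.02222222, 0.04660000, 0.00133333)
ω₀×(Iω₀) = (0.0300, 0.0036, -0.0040)
applied torque τ = (0.1100, 0.1900, 0.0000)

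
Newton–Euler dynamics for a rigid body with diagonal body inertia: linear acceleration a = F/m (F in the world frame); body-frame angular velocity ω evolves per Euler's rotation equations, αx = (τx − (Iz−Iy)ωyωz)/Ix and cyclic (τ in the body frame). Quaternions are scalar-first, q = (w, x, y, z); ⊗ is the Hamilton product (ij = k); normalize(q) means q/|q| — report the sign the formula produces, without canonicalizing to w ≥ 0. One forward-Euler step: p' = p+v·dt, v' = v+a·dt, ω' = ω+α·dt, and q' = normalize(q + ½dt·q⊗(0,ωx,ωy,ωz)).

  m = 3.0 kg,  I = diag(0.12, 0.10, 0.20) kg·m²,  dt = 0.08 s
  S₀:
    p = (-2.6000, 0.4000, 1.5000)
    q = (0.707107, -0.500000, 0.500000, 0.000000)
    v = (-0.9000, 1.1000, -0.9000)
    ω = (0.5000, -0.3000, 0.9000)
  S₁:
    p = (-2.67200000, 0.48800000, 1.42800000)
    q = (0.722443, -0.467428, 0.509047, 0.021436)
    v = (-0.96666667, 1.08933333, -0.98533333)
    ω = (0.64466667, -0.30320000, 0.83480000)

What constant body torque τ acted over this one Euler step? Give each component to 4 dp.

ω₁ − ω₀ = (0.14466667, -0.00320000, -0.06520000)
precession coupling = (-0.0270, -0.0360, 0.0030)
I·α + gyro = (0.1900, -0.0400, -0.1600)

τ = (0.1900, -0.0400, -0.1600)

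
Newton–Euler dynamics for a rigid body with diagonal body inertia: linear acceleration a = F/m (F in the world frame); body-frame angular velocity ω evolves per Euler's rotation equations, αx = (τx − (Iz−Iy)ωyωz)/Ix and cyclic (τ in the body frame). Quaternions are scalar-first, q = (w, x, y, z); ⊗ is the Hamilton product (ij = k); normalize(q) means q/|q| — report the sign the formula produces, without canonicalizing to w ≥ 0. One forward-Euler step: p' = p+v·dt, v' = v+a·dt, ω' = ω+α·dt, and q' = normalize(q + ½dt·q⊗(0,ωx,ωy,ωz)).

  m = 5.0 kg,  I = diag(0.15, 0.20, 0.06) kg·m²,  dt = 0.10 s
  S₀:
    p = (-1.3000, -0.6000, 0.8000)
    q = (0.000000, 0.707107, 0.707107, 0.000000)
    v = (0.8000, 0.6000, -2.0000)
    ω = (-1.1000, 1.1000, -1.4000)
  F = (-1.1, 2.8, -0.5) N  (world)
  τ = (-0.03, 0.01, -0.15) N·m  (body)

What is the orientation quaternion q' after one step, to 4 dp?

q' = (0.0000, 0.6540, 0.7525, 0.0774)

2q̇ = q⊗(0,ω) = (0.0000000, -0.9899498, 0.9899498, 1.5556354)
q + ½dt·q⊗(0,ω), renormalized = (0.0000, 0.6540, 0.7525, 0.0774)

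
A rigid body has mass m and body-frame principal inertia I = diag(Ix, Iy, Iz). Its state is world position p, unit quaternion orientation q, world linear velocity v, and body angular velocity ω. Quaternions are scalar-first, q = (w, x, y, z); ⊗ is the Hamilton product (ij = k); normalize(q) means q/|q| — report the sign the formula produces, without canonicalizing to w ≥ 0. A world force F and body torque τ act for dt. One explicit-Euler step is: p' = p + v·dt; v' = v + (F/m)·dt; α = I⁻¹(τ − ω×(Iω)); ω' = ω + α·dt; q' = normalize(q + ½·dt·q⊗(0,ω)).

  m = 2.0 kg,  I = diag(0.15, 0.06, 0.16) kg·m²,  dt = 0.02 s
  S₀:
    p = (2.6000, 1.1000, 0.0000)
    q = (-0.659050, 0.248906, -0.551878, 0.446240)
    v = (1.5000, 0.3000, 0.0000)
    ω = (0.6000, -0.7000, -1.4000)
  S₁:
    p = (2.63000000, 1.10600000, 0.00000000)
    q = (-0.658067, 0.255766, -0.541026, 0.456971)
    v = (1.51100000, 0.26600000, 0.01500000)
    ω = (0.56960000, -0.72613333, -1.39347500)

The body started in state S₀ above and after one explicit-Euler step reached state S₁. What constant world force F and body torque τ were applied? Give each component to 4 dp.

Δω = ω₁−ω₀ = (-0.03040000, -0.02613333, 0.00652500)
precession coupling = (0.0980, 0.0084, 0.0378)
τ = I·(Δω/dt) + ω₀×(Iω₀) = (-0.1300, -0.0700, 0.0900)
velocity change Δv = (0.01100000, -0.03400000, 0.01500000)
applied force F = (1.1000, -3.4000, 1.5000)

F = (1.1000, -3.4000, 1.5000)
τ = (-0.1300, -0.0700, 0.0900)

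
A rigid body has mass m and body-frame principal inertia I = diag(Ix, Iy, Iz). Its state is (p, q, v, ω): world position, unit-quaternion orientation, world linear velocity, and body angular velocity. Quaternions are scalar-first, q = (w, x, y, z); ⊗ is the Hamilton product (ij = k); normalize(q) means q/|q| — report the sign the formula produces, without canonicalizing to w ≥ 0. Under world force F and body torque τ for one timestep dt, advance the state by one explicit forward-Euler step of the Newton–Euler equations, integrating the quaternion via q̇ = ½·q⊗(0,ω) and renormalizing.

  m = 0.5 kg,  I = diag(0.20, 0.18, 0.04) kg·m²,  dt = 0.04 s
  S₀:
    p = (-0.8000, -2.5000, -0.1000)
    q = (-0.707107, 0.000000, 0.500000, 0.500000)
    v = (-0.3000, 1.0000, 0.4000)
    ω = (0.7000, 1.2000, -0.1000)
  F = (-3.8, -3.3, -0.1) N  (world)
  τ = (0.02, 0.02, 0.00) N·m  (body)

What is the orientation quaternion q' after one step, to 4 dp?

q⊗(0,ω) = (-0.5500000, -1.1449749, -0.4985284, -0.2792893)
q' = normalize(q + ½dt·q⊗(0,ω)) = (-0.7178, -0.0229, 0.4898, 0.4942)

q' = (-0.7178, -0.0229, 0.4898, 0.4942)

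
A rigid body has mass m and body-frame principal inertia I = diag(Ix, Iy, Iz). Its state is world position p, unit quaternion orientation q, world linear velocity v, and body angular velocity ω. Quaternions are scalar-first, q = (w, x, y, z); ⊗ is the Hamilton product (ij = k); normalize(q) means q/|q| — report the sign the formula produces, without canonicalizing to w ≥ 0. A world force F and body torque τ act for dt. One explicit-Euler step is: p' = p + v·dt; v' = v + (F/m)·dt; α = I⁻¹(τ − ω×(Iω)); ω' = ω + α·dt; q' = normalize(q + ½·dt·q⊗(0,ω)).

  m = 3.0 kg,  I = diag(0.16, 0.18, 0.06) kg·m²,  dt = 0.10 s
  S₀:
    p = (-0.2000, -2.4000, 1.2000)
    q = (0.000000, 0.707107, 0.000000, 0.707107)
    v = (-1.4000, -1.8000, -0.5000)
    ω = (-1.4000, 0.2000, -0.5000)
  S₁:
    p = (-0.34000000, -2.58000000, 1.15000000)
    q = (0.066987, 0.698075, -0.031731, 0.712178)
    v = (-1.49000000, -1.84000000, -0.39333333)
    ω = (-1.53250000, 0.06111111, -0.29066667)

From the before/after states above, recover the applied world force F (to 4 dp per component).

F = (-2.7000, -1.2000, 3.2000)

velocity change Δv = (-0.09000000, -0.04000000, 0.10666667)
applied force F = (-2.7000, -1.2000, 3.2000)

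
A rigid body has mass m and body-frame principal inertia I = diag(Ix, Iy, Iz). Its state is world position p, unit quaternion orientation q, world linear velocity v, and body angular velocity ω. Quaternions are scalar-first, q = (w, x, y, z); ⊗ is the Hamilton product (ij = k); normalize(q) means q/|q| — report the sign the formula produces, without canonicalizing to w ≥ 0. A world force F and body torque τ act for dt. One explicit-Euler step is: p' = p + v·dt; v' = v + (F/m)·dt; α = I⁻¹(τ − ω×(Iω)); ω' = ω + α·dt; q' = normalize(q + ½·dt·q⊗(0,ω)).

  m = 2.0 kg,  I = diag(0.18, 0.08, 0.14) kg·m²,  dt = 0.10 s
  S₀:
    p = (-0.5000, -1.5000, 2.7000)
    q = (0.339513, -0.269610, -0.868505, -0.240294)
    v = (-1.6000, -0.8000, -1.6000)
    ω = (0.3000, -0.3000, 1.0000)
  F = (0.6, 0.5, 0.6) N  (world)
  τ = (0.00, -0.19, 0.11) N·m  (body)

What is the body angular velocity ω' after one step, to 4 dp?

precession coupling ω×(Iω) = (-0.0180, 0.0120, 0.0090)
angular accel α = (0.1000, -2.5250, 0.7214)
ω' = ω + α·dt = (0.3100, -0.5525, 1.0721)

ω' = (0.3100, -0.5525, 1.0721)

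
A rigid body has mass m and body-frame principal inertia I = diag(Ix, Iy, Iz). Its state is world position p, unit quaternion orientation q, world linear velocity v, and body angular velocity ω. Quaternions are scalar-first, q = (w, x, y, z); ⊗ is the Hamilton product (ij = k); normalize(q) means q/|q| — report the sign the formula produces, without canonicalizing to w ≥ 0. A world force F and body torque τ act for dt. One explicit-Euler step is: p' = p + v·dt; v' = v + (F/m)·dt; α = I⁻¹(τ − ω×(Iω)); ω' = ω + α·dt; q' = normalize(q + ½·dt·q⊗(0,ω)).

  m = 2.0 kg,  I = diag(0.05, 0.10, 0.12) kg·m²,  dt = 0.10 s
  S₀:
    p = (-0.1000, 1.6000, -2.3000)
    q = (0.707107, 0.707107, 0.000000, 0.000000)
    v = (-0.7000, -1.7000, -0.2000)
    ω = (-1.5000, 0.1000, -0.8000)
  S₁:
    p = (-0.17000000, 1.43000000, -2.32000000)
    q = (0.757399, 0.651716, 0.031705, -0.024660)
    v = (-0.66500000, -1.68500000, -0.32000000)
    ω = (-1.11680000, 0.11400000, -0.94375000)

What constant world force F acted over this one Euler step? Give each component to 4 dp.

F = (0.7000, 0.3000, -2.4000)

v₁ − v₀ = (0.03500000, 0.01500000, -0.12000000)
applied force F = (0.7000, 0.3000, -2.4000)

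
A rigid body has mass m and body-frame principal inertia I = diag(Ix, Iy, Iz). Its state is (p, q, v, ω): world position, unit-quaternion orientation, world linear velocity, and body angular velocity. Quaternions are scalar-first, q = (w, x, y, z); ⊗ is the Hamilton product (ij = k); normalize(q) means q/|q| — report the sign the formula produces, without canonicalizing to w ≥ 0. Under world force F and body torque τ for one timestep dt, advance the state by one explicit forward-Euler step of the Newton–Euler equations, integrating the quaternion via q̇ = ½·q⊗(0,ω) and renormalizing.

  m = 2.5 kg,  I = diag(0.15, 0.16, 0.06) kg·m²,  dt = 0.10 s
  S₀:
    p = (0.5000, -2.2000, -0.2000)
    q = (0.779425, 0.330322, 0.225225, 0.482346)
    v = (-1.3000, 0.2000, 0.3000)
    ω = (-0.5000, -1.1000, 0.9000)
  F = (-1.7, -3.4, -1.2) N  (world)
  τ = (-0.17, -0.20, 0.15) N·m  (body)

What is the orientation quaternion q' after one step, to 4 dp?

q' = (0.7762, 0.3465, 0.1550, 0.5035)

Hamilton product q⊗(0,ω) = (-0.0212029, 0.3435706, -1.3958303, 0.4507408)
q + ½dt·q⊗(0,ω), renormalized = (0.7762, 0.3465, 0.1550, 0.5035)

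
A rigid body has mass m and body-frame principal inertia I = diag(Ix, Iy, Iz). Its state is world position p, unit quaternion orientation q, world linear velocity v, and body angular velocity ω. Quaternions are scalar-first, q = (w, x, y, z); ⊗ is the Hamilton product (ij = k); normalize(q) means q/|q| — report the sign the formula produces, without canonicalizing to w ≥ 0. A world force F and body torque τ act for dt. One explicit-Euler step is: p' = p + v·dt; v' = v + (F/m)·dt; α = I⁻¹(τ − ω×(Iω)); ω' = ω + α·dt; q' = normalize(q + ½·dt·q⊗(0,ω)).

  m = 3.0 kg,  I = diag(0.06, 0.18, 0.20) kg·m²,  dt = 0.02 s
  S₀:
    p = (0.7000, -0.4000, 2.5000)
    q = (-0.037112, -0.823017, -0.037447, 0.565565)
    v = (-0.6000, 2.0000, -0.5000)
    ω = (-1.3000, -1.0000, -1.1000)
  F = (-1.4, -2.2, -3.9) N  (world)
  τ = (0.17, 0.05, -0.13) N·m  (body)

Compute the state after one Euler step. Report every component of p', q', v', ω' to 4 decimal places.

p' = (0.6880, -0.3600, 2.4900)
q' = (-0.0420, -0.8163, -0.0535, 0.5736)
v' = (-0.6093, 1.9853, -0.5260)
ω' = (-1.2507, -0.9722, -1.1286)

a = (-0.4667, -0.7333, -1.3000)
new position p' = (0.6880, -0.3600, 2.4900)
v + (F/m)dt = (-0.6093, 1.9853, -0.5260)
angular accel α = (2.4667, 1.3900, -1.4300)
new body rate ω' = (-1.2507, -0.9722, -1.1286)
2q̇ = q⊗(0,ω) = (-0.4852476, 0.6550023, -1.6034412, 0.8151591)
q' = normalize(q + ½dt·q⊗(0,ω)) = (-0.0420, -0.8163, -0.0535, 0.5736)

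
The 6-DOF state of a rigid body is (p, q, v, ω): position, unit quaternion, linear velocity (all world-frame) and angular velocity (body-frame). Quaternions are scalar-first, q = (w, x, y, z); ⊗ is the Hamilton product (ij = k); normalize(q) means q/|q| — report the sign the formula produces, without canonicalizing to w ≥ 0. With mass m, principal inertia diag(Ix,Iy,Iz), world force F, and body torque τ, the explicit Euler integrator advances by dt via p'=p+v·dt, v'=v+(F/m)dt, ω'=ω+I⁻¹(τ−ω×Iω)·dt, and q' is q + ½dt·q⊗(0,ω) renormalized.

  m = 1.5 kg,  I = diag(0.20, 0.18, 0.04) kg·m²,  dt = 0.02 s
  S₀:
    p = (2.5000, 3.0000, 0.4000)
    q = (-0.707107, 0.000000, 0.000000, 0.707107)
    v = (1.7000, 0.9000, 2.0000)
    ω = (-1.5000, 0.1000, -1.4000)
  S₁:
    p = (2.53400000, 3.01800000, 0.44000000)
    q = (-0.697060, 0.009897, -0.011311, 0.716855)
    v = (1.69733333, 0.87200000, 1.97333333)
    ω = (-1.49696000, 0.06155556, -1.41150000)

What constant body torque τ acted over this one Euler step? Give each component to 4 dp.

Δω = ω₁−ω₀ = (0.00304000, -0.03844444, -0.01150000)
ω₀×(Iω₀) = (0.0196, 0.3360, 0.0030)
applied torque τ = (0.0500, -0.0100, -0.0200)

τ = (0.0500, -0.0100, -0.0200)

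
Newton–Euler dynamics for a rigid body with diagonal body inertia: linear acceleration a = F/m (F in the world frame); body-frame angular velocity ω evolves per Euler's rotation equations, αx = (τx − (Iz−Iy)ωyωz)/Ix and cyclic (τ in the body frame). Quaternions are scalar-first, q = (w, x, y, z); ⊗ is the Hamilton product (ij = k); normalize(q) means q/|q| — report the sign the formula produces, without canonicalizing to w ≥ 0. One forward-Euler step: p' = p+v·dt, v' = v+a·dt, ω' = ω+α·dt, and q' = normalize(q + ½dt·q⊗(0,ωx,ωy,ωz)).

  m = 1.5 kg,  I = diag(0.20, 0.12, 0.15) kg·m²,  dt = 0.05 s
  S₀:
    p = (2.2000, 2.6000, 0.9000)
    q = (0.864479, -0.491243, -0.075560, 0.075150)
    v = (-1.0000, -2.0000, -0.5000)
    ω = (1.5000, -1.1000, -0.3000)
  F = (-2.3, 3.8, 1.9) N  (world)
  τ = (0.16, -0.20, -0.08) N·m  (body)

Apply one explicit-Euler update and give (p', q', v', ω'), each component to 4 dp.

p' = (2.1500, 2.5000, 0.8750)
q' = (0.8804, -0.4557, -0.1001, 0.0849)
v' = (-1.0767, -1.8733, -0.4367)
ω' = (1.5375, -1.1740, -0.3707)

angular accel α = (0.7505, -1.4792, -1.4133)
ω' = ω + α·dt = (1.5375, -1.1740, -0.3707)
q⊗(0,ω) = (0.6762935, 1.4020515, -0.9855748, 0.3943636)
q + ½dt·q⊗(0,ω), renormalized = (0.8804, -0.4557, -0.1001, 0.0849)
new position p' = (2.1500, 2.5000, 0.8750)
v + (F/m)dt = (-1.0767, -1.8733, -0.4367)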